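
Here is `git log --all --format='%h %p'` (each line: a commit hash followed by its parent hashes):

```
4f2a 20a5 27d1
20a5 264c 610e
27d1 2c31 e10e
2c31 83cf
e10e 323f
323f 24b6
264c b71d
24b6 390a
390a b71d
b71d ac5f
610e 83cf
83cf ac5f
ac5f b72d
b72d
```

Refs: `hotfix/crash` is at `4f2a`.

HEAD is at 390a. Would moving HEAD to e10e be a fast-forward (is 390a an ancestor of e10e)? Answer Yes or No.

Yes

A fast-forward from 390a to e10e is possible iff 390a is an ancestor of e10e.
Ancestors of e10e: {24b6, 323f, 390a, ac5f, b71d, b72d, e10e}.
390a is among them, so fast-forward is possible.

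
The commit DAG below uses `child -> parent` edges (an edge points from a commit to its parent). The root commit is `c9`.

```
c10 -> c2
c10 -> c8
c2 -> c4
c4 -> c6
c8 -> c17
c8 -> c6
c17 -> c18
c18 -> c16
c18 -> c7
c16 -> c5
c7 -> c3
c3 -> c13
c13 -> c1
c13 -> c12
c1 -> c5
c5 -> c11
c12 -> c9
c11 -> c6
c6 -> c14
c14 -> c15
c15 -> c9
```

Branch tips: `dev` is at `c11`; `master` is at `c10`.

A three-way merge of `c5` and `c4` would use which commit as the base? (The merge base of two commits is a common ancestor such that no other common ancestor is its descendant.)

c6

Ancestors of c5: {c11, c14, c15, c5, c6, c9}.
Ancestors of c4: {c14, c15, c4, c6, c9}.
Common ancestors: {c14, c15, c6, c9}.
Among these, c6 is not an ancestor of any other common ancestor — it is the merge base.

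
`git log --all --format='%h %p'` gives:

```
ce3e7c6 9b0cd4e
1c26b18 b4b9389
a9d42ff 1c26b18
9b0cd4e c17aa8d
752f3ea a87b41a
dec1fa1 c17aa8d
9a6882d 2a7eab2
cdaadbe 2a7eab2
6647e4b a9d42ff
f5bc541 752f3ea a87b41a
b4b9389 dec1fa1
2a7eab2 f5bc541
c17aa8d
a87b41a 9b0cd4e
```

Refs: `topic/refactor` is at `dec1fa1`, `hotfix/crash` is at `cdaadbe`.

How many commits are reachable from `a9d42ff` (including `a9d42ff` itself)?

Walking parent pointers from a9d42ff: reachable set = {1c26b18, a9d42ff, b4b9389, c17aa8d, dec1fa1}.
That is 5 commits.

5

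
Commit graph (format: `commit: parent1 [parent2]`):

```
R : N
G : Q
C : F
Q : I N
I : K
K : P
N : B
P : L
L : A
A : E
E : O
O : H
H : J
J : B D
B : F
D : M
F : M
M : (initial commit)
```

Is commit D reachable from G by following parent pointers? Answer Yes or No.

Yes

Ancestors of G (commits reachable by following parents): {A, B, D, E, F, G, H, I, J, K, L, M, N, O, P, Q}.
D is in that set, so it is an ancestor of G.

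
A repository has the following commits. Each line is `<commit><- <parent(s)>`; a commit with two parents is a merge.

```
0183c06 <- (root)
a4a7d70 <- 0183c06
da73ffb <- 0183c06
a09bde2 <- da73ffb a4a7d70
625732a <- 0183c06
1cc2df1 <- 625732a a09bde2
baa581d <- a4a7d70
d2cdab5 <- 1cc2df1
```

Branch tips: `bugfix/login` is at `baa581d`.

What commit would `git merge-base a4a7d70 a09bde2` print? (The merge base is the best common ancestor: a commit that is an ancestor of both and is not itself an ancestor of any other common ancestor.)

Ancestors of a4a7d70: {0183c06, a4a7d70}.
Ancestors of a09bde2: {0183c06, a09bde2, a4a7d70, da73ffb}.
Common ancestors: {0183c06, a4a7d70}.
Among these, a4a7d70 is not an ancestor of any other common ancestor — it is the merge base.

a4a7d70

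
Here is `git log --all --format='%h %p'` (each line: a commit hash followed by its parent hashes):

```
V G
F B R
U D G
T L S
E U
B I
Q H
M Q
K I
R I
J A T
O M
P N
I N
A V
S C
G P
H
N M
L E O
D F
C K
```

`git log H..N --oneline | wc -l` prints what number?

Reachable from N: {H, M, N, Q}.
Reachable from H: {H}.
In N's history but not H's: {M, N, Q} — 3 commits.

3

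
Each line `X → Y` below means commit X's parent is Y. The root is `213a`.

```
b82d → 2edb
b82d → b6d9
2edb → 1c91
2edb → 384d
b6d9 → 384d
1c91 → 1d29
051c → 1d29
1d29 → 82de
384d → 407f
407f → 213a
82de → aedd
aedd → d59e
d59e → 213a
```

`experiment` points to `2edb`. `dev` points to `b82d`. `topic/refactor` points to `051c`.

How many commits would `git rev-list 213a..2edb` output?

8

Reachable from 2edb: {1c91, 1d29, 213a, 2edb, 384d, 407f, 82de, aedd, d59e}.
Reachable from 213a: {213a}.
In 2edb's history but not 213a's: {1c91, 1d29, 2edb, 384d, 407f, 82de, aedd, d59e} — 8 commits.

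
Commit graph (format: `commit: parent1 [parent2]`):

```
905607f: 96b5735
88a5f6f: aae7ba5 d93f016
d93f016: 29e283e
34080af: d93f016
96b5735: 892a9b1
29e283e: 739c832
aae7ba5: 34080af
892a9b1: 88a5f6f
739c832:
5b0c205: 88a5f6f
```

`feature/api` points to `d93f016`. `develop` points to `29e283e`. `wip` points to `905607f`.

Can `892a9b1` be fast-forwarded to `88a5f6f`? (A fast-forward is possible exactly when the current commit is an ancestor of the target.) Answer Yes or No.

No

A fast-forward from 892a9b1 to 88a5f6f is possible iff 892a9b1 is an ancestor of 88a5f6f.
Ancestors of 88a5f6f: {29e283e, 34080af, 739c832, 88a5f6f, aae7ba5, d93f016}.
892a9b1 is not among them, so fast-forward is not possible.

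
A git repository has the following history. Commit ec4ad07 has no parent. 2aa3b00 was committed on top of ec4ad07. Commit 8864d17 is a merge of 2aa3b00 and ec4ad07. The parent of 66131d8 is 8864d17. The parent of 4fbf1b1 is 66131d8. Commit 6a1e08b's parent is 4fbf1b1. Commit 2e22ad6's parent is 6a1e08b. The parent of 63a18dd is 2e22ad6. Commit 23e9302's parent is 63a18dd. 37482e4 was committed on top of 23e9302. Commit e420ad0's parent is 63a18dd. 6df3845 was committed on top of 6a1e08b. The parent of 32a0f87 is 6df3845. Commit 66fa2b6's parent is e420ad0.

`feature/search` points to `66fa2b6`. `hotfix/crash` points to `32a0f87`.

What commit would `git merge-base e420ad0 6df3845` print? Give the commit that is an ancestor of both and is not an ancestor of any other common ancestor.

6a1e08b

Ancestors of e420ad0: {2aa3b00, 2e22ad6, 4fbf1b1, 63a18dd, 66131d8, 6a1e08b, 8864d17, e420ad0, ec4ad07}.
Ancestors of 6df3845: {2aa3b00, 4fbf1b1, 66131d8, 6a1e08b, 6df3845, 8864d17, ec4ad07}.
Common ancestors: {2aa3b00, 4fbf1b1, 66131d8, 6a1e08b, 8864d17, ec4ad07}.
Among these, 6a1e08b is not an ancestor of any other common ancestor — it is the merge base.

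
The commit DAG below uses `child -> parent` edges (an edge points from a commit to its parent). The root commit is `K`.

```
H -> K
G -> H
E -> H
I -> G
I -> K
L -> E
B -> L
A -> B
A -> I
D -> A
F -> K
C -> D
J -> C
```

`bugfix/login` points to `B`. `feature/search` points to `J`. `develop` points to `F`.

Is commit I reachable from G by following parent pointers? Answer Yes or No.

Ancestors of G: {G, H, K}.
I is not in that set, so it is not an ancestor of G.

No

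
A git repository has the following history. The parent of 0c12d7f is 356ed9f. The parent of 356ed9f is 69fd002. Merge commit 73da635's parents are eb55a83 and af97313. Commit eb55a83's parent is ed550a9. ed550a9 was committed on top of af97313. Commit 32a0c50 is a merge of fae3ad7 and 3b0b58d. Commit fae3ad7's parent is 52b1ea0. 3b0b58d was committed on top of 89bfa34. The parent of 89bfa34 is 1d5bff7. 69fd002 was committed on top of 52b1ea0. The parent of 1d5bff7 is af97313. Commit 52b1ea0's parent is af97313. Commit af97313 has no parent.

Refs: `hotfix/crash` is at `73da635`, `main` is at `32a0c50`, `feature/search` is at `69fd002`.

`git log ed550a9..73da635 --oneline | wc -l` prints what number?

2

Reachable from 73da635: {73da635, af97313, eb55a83, ed550a9}.
Reachable from ed550a9: {af97313, ed550a9}.
In 73da635's history but not ed550a9's: {73da635, eb55a83} — 2 commits.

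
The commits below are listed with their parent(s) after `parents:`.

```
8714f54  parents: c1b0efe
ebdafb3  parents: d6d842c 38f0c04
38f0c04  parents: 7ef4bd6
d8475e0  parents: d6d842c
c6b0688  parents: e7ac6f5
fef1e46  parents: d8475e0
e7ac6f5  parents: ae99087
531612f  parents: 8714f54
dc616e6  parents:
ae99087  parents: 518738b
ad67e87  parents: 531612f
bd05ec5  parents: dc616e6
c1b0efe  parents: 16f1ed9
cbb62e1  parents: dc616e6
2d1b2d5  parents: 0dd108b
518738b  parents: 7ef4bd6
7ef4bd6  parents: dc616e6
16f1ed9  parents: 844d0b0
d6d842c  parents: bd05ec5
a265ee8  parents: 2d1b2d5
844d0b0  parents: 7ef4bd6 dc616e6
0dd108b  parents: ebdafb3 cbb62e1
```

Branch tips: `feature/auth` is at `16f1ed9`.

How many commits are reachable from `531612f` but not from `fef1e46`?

6

Reachable from 531612f: {16f1ed9, 531612f, 7ef4bd6, 844d0b0, 8714f54, c1b0efe, dc616e6}.
Reachable from fef1e46: {bd05ec5, d6d842c, d8475e0, dc616e6, fef1e46}.
In 531612f's history but not fef1e46's: {16f1ed9, 531612f, 7ef4bd6, 844d0b0, 8714f54, c1b0efe} — 6 commits.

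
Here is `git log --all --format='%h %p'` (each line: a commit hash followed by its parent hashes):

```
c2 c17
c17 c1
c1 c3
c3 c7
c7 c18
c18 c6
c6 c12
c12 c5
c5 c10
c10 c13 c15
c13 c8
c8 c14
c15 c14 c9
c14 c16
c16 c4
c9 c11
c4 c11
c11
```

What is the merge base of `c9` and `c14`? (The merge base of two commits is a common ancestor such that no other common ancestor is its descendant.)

Ancestors of c9: {c11, c9}.
Ancestors of c14: {c11, c14, c16, c4}.
Common ancestors: {c11}.
The only common ancestor is c11, so it is the merge base.

c11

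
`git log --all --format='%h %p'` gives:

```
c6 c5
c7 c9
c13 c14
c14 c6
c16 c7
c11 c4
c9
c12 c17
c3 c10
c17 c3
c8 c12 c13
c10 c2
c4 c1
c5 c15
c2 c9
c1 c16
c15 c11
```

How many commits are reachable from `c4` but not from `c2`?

4

Reachable from c4: {c1, c16, c4, c7, c9}.
Reachable from c2: {c2, c9}.
In c4's history but not c2's: {c1, c16, c4, c7} — 4 commits.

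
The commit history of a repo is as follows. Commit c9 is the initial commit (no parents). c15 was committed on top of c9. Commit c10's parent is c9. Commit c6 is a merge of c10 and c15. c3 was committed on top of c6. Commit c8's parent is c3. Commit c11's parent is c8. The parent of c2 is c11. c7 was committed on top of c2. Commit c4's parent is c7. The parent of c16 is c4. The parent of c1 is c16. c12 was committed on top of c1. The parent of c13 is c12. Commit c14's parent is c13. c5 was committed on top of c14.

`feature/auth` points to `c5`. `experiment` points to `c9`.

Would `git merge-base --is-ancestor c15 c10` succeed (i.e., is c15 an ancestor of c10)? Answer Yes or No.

Ancestors of c10: {c10, c9}.
c15 is not in that set, so it is not an ancestor of c10.

No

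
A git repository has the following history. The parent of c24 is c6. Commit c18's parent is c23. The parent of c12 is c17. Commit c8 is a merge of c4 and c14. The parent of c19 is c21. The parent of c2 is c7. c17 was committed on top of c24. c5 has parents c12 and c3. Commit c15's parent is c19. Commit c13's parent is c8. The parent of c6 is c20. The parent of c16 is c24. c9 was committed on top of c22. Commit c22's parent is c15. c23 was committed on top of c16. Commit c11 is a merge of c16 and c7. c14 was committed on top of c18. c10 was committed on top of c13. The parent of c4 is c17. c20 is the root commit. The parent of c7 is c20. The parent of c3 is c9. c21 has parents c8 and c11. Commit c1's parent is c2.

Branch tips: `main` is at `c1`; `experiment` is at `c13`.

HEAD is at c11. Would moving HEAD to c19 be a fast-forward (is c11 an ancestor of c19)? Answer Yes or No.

A fast-forward from c11 to c19 is possible iff c11 is an ancestor of c19.
Ancestors of c19: {c11, c14, c16, c17, c18, c19, c20, c21, c23, c24, c4, c6, c7, c8}.
c11 is among them, so fast-forward is possible.

Yes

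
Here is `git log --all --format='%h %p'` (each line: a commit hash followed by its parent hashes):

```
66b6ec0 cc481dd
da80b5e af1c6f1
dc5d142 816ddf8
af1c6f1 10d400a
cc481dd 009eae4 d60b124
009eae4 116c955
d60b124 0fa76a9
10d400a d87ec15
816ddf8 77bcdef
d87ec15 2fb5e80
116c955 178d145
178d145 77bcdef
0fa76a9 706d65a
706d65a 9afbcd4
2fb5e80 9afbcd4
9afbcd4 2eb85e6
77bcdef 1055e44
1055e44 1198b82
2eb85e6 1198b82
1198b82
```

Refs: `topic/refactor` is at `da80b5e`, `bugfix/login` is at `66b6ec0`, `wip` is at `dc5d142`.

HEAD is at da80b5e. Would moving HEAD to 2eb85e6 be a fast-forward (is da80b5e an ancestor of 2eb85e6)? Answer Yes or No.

A fast-forward from da80b5e to 2eb85e6 is possible iff da80b5e is an ancestor of 2eb85e6.
Ancestors of 2eb85e6: {1198b82, 2eb85e6}.
da80b5e is not among them, so fast-forward is not possible.

No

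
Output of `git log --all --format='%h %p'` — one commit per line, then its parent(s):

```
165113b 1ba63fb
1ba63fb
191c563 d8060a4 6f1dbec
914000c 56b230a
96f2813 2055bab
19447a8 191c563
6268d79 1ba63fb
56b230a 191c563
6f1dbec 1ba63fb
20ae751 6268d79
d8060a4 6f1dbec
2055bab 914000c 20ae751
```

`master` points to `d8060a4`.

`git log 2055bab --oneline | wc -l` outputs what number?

Walking parent pointers from 2055bab: reachable set = {191c563, 1ba63fb, 2055bab, 20ae751, 56b230a, 6268d79, 6f1dbec, 914000c, d8060a4}.
That is 9 commits.

9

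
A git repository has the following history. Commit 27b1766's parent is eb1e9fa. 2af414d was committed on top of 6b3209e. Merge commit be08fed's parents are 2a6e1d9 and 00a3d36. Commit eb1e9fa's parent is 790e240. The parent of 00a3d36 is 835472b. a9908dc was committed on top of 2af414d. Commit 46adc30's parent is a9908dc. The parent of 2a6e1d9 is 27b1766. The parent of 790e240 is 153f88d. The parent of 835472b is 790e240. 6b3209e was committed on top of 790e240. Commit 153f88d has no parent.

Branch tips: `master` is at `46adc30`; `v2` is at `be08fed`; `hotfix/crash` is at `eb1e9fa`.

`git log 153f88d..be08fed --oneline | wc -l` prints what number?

Reachable from be08fed: {00a3d36, 153f88d, 27b1766, 2a6e1d9, 790e240, 835472b, be08fed, eb1e9fa}.
Reachable from 153f88d: {153f88d}.
In be08fed's history but not 153f88d's: {00a3d36, 27b1766, 2a6e1d9, 790e240, 835472b, be08fed, eb1e9fa} — 7 commits.

7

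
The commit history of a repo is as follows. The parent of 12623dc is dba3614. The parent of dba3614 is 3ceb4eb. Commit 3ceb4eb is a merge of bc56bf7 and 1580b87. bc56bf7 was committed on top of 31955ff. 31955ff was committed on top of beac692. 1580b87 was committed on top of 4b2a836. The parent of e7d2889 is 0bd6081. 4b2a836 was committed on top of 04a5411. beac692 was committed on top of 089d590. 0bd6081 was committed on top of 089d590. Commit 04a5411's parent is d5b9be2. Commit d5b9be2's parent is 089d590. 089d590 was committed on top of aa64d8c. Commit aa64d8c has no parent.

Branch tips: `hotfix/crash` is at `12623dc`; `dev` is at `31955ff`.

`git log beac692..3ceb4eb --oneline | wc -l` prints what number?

7

Reachable from 3ceb4eb: {04a5411, 089d590, 1580b87, 31955ff, 3ceb4eb, 4b2a836, aa64d8c, bc56bf7, beac692, d5b9be2}.
Reachable from beac692: {089d590, aa64d8c, beac692}.
In 3ceb4eb's history but not beac692's: {04a5411, 1580b87, 31955ff, 3ceb4eb, 4b2a836, bc56bf7, d5b9be2} — 7 commits.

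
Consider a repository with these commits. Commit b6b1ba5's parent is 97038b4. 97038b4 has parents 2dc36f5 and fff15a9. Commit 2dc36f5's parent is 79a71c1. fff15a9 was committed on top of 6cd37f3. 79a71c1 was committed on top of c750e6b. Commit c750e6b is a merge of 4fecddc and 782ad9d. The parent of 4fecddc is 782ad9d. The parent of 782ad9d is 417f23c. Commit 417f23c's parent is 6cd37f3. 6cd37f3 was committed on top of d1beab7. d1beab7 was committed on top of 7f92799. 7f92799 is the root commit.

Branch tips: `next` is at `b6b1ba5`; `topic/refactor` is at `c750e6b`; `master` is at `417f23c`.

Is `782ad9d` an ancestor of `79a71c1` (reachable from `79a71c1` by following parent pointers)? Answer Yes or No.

Ancestors of 79a71c1 (commits reachable by following parents): {417f23c, 4fecddc, 6cd37f3, 782ad9d, 79a71c1, 7f92799, c750e6b, d1beab7}.
782ad9d is in that set, so it is an ancestor of 79a71c1.

Yes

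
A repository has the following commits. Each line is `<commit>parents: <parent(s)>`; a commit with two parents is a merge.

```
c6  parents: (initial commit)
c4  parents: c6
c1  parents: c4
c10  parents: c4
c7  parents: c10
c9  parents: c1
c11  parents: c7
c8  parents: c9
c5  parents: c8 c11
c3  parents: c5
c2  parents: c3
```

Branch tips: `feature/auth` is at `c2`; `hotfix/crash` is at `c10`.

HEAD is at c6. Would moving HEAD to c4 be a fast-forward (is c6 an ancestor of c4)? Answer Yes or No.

A fast-forward from c6 to c4 is possible iff c6 is an ancestor of c4.
Ancestors of c4: {c4, c6}.
c6 is among them, so fast-forward is possible.

Yes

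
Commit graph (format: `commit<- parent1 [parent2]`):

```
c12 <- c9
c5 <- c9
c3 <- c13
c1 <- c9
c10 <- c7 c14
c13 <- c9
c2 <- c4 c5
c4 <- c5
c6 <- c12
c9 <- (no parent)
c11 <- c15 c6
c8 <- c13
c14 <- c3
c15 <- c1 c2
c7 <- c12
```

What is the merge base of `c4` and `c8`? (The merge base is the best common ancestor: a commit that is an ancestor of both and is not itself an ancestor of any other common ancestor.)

c9

Ancestors of c4: {c4, c5, c9}.
Ancestors of c8: {c13, c8, c9}.
Common ancestors: {c9}.
The only common ancestor is c9, so it is the merge base.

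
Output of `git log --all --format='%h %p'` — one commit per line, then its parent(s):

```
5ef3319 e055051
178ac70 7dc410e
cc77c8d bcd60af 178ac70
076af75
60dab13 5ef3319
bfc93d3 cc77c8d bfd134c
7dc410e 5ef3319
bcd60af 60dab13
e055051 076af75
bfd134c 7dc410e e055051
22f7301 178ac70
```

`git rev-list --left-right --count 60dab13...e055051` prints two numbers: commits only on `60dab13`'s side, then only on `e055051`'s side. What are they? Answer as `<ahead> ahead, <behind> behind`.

2 ahead, 0 behind

Reachable from 60dab13: {076af75, 5ef3319, 60dab13, e055051}.
Reachable from e055051: {076af75, e055051}.
Only in 60dab13's history (ahead): {5ef3319, 60dab13} — 2.
Only in e055051's history (behind): {} — 0.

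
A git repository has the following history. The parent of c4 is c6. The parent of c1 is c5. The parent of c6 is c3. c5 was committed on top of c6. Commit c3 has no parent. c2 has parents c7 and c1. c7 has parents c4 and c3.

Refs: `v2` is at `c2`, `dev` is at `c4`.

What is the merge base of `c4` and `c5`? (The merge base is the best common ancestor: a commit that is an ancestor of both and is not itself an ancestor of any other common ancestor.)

c6

Ancestors of c4: {c3, c4, c6}.
Ancestors of c5: {c3, c5, c6}.
Common ancestors: {c3, c6}.
Among these, c6 is not an ancestor of any other common ancestor — it is the merge base.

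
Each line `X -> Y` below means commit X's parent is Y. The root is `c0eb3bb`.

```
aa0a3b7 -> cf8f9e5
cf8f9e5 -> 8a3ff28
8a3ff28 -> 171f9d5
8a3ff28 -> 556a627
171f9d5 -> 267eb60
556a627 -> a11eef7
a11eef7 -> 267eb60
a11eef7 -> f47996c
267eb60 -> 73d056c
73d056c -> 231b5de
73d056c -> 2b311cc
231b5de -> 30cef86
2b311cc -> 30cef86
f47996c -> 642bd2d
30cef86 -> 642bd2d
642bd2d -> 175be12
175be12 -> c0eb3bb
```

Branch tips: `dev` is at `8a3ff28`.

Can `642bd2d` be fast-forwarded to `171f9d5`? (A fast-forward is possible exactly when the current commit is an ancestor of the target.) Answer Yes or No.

A fast-forward from 642bd2d to 171f9d5 is possible iff 642bd2d is an ancestor of 171f9d5.
Ancestors of 171f9d5: {171f9d5, 175be12, 231b5de, 267eb60, 2b311cc, 30cef86, 642bd2d, 73d056c, c0eb3bb}.
642bd2d is among them, so fast-forward is possible.

Yes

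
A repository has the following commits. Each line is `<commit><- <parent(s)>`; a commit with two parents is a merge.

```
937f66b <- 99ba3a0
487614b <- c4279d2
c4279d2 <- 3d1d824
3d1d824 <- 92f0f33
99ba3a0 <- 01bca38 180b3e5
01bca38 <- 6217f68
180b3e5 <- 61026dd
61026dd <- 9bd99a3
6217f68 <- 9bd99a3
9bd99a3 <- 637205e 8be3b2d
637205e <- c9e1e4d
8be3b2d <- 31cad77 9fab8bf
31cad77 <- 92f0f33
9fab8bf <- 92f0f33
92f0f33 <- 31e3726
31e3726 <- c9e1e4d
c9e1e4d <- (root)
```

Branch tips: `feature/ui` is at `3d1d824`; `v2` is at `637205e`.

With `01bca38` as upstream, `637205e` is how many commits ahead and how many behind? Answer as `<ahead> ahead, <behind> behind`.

Reachable from 637205e: {637205e, c9e1e4d}.
Reachable from 01bca38: {01bca38, 31cad77, 31e3726, 6217f68, 637205e, 8be3b2d, 92f0f33, 9bd99a3, 9fab8bf, c9e1e4d}.
Only in 637205e's history (ahead): {} — 0.
Only in 01bca38's history (behind): {01bca38, 31cad77, 31e3726, 6217f68, 8be3b2d, 92f0f33, 9bd99a3, 9fab8bf} — 8.

0 ahead, 8 behind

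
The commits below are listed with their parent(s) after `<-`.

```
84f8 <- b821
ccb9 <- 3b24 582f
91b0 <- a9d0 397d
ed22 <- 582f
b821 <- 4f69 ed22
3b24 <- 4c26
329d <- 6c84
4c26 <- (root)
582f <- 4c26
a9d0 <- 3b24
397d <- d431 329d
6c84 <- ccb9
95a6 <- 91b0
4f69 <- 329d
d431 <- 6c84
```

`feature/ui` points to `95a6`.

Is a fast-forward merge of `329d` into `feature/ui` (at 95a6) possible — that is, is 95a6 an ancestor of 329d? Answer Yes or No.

A fast-forward from 95a6 to 329d is possible iff 95a6 is an ancestor of 329d.
Ancestors of 329d: {329d, 3b24, 4c26, 582f, 6c84, ccb9}.
95a6 is not among them, so fast-forward is not possible.

No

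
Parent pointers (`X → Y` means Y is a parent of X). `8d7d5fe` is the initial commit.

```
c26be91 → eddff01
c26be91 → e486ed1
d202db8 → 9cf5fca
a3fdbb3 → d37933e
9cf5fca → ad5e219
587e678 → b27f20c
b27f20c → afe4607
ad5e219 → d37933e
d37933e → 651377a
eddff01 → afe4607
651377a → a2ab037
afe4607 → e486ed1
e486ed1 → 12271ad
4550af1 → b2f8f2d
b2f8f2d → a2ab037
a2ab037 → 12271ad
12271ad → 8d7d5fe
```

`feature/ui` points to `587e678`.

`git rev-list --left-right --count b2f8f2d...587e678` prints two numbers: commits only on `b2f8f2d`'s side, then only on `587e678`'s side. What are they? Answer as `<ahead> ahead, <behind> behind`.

2 ahead, 4 behind

Reachable from b2f8f2d: {12271ad, 8d7d5fe, a2ab037, b2f8f2d}.
Reachable from 587e678: {12271ad, 587e678, 8d7d5fe, afe4607, b27f20c, e486ed1}.
Only in b2f8f2d's history (ahead): {a2ab037, b2f8f2d} — 2.
Only in 587e678's history (behind): {587e678, afe4607, b27f20c, e486ed1} — 4.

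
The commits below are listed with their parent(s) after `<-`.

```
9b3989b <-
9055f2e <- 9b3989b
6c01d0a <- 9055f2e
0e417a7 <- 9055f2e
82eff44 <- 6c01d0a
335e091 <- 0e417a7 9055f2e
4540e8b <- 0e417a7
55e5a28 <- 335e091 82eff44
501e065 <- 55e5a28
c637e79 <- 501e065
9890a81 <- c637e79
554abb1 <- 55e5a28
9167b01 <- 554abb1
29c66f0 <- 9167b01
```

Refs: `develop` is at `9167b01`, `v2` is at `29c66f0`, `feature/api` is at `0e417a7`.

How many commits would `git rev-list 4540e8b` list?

Walking parent pointers from 4540e8b: reachable set = {0e417a7, 4540e8b, 9055f2e, 9b3989b}.
That is 4 commits.

4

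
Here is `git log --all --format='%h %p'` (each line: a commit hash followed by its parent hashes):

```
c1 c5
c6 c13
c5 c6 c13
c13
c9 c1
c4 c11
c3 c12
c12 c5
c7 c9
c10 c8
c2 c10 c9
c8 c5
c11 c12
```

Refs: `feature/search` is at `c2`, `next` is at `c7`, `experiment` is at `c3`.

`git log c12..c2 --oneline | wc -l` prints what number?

5

Reachable from c2: {c1, c10, c13, c2, c5, c6, c8, c9}.
Reachable from c12: {c12, c13, c5, c6}.
In c2's history but not c12's: {c1, c10, c2, c8, c9} — 5 commits.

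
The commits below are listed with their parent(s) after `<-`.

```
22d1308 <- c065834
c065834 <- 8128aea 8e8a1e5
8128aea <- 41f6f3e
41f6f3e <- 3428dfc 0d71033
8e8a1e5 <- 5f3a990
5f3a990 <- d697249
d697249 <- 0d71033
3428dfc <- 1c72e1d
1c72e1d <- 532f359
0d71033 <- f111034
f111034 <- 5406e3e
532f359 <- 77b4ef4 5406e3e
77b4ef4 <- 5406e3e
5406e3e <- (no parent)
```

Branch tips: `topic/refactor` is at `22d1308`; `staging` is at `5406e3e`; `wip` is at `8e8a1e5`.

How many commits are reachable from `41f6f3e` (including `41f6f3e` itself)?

8

Walking parent pointers from 41f6f3e: reachable set = {0d71033, 1c72e1d, 3428dfc, 41f6f3e, 532f359, 5406e3e, 77b4ef4, f111034}.
That is 8 commits.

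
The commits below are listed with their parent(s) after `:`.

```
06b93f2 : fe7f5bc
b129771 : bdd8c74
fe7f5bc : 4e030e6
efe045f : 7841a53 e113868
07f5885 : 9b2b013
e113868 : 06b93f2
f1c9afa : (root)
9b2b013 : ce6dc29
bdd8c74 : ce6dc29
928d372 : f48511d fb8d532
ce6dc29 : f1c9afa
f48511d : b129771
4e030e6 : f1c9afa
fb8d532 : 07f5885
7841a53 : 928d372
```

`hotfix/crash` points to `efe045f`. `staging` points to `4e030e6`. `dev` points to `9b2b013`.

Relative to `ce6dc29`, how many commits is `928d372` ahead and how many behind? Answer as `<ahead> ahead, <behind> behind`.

Reachable from 928d372: {07f5885, 928d372, 9b2b013, b129771, bdd8c74, ce6dc29, f1c9afa, f48511d, fb8d532}.
Reachable from ce6dc29: {ce6dc29, f1c9afa}.
Only in 928d372's history (ahead): {07f5885, 928d372, 9b2b013, b129771, bdd8c74, f48511d, fb8d532} — 7.
Only in ce6dc29's history (behind): {} — 0.

7 ahead, 0 behind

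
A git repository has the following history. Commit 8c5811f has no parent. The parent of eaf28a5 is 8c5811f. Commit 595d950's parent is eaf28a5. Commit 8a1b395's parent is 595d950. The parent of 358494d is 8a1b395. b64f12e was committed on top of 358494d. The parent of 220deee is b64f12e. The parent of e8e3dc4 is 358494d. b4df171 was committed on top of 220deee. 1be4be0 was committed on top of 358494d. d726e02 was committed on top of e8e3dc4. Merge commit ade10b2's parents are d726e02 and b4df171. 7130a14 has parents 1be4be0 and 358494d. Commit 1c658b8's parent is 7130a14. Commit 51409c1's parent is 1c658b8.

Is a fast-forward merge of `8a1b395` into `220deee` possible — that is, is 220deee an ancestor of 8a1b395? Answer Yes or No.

A fast-forward from 220deee to 8a1b395 is possible iff 220deee is an ancestor of 8a1b395.
Ancestors of 8a1b395: {595d950, 8a1b395, 8c5811f, eaf28a5}.
220deee is not among them, so fast-forward is not possible.

No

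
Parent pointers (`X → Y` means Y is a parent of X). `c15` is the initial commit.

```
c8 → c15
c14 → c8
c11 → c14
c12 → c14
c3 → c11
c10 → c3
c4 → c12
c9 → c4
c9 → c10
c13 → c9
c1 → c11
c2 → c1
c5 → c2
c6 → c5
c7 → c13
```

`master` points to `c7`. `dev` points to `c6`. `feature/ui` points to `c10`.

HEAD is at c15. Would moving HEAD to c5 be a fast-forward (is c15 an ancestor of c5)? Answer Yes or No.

Yes

A fast-forward from c15 to c5 is possible iff c15 is an ancestor of c5.
Ancestors of c5: {c1, c11, c14, c15, c2, c5, c8}.
c15 is among them, so fast-forward is possible.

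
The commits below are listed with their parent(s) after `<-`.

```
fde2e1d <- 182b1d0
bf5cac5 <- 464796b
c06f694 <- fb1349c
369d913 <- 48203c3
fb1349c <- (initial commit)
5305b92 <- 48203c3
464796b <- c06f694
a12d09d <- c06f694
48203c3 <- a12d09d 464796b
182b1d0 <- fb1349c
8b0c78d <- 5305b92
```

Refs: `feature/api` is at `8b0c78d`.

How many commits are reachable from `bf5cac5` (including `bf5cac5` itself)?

Walking parent pointers from bf5cac5: reachable set = {464796b, bf5cac5, c06f694, fb1349c}.
That is 4 commits.

4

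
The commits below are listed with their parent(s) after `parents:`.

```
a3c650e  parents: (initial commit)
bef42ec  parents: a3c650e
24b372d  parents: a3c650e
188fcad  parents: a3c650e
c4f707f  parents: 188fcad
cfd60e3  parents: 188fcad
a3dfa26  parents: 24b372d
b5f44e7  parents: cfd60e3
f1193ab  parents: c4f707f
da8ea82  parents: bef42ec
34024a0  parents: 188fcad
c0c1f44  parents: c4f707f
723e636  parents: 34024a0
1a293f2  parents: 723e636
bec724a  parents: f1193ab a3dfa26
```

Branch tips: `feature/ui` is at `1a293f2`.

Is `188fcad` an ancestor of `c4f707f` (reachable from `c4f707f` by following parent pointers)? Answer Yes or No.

Ancestors of c4f707f (commits reachable by following parents): {188fcad, a3c650e, c4f707f}.
188fcad is in that set, so it is an ancestor of c4f707f.

Yes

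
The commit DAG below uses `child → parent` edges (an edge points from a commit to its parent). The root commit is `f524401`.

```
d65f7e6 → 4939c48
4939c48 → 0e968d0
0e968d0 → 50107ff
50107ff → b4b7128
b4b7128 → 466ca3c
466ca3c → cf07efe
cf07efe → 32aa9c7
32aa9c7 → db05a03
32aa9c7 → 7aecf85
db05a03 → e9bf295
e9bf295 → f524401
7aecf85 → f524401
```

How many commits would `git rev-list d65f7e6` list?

Walking parent pointers from d65f7e6: reachable set = {0e968d0, 32aa9c7, 466ca3c, 4939c48, 50107ff, 7aecf85, b4b7128, cf07efe, d65f7e6, db05a03, e9bf295, f524401}.
That is 12 commits.

12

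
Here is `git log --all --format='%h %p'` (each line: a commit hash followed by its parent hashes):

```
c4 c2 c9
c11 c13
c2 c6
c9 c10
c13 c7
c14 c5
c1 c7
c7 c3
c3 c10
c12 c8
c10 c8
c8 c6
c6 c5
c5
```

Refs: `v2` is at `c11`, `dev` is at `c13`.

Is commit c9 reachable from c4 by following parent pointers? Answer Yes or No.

Yes

Ancestors of c4 (commits reachable by following parents): {c10, c2, c4, c5, c6, c8, c9}.
c9 is in that set, so it is an ancestor of c4.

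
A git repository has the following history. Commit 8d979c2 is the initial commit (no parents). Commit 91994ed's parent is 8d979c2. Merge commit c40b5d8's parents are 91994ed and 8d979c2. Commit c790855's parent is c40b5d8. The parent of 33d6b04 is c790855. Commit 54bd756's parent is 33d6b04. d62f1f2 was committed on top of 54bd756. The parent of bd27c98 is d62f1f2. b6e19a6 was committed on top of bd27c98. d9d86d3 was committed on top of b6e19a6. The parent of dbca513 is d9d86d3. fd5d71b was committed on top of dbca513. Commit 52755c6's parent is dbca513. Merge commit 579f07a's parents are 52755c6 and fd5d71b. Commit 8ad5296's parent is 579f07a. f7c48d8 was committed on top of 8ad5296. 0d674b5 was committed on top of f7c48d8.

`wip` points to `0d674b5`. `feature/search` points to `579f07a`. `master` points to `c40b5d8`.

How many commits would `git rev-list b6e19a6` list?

9

Walking parent pointers from b6e19a6: reachable set = {33d6b04, 54bd756, 8d979c2, 91994ed, b6e19a6, bd27c98, c40b5d8, c790855, d62f1f2}.
That is 9 commits.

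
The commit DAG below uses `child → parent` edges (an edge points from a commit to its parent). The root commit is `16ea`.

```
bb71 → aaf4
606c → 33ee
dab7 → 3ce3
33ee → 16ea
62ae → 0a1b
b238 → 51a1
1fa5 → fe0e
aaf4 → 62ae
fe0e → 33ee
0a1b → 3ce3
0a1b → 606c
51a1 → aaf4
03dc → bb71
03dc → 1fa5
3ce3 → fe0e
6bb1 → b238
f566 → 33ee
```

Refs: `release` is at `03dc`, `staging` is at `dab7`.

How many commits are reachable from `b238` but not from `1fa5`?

Reachable from b238: {0a1b, 16ea, 33ee, 3ce3, 51a1, 606c, 62ae, aaf4, b238, fe0e}.
Reachable from 1fa5: {16ea, 1fa5, 33ee, fe0e}.
In b238's history but not 1fa5's: {0a1b, 3ce3, 51a1, 606c, 62ae, aaf4, b238} — 7 commits.

7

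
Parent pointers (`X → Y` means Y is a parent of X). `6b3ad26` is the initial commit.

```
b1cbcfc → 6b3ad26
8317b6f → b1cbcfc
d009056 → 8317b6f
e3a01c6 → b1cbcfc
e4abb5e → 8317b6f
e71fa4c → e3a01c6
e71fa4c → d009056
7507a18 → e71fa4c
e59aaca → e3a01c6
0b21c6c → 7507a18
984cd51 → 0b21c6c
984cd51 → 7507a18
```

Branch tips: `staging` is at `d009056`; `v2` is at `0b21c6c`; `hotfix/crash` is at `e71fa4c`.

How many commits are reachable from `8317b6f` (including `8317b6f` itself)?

3

Walking parent pointers from 8317b6f: reachable set = {6b3ad26, 8317b6f, b1cbcfc}.
That is 3 commits.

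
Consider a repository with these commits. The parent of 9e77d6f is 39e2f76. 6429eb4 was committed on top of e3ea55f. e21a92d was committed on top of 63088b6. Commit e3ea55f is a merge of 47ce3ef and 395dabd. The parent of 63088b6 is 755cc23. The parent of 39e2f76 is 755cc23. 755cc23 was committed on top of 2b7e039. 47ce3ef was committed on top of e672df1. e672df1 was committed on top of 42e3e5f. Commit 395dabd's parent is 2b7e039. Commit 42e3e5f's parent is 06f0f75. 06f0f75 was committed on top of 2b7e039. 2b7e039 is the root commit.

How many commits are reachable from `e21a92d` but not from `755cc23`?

2

Reachable from e21a92d: {2b7e039, 63088b6, 755cc23, e21a92d}.
Reachable from 755cc23: {2b7e039, 755cc23}.
In e21a92d's history but not 755cc23's: {63088b6, e21a92d} — 2 commits.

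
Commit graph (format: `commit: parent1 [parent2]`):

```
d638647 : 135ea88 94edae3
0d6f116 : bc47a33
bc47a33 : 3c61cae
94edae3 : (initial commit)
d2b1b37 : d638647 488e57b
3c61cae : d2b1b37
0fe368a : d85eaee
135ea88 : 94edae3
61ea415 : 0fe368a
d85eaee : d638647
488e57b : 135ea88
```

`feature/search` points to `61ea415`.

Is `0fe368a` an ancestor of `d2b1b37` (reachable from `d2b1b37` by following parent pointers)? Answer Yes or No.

No

Ancestors of d2b1b37: {135ea88, 488e57b, 94edae3, d2b1b37, d638647}.
0fe368a is not in that set, so it is not an ancestor of d2b1b37.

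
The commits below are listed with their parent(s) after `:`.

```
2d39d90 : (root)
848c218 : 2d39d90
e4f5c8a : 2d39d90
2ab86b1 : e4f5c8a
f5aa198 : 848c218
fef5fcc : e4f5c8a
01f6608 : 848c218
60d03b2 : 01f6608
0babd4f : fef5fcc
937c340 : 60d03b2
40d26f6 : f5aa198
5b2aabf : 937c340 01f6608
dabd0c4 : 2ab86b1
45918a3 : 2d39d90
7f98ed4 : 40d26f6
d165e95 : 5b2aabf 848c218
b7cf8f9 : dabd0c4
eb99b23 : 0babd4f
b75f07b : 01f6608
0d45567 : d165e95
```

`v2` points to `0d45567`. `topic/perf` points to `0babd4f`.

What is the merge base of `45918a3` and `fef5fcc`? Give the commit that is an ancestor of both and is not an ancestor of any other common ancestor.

Ancestors of 45918a3: {2d39d90, 45918a3}.
Ancestors of fef5fcc: {2d39d90, e4f5c8a, fef5fcc}.
Common ancestors: {2d39d90}.
The only common ancestor is 2d39d90, so it is the merge base.

2d39d90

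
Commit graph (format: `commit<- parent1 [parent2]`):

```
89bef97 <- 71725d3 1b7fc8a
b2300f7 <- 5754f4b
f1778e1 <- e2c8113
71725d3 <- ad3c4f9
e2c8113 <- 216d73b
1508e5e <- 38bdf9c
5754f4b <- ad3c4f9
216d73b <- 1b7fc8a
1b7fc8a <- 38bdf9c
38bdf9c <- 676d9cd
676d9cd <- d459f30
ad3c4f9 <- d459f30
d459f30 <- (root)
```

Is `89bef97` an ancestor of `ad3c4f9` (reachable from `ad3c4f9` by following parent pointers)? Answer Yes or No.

No

Ancestors of ad3c4f9: {ad3c4f9, d459f30}.
89bef97 is not in that set, so it is not an ancestor of ad3c4f9.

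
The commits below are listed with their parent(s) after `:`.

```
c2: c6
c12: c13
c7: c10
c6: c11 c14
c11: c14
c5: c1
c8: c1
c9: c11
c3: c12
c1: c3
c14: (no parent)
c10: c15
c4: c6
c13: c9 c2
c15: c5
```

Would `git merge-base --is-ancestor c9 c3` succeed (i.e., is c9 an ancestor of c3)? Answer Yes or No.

Yes

Ancestors of c3 (commits reachable by following parents): {c11, c12, c13, c14, c2, c3, c6, c9}.
c9 is in that set, so it is an ancestor of c3.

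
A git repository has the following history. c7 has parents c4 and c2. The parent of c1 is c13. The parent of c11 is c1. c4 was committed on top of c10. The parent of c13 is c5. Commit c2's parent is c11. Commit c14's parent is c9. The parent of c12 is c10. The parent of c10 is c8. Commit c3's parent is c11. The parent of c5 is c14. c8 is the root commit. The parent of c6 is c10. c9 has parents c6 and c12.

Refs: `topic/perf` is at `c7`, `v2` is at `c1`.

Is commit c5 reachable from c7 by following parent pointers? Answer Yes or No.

Yes

Ancestors of c7 (commits reachable by following parents): {c1, c10, c11, c12, c13, c14, c2, c4, c5, c6, c7, c8, c9}.
c5 is in that set, so it is an ancestor of c7.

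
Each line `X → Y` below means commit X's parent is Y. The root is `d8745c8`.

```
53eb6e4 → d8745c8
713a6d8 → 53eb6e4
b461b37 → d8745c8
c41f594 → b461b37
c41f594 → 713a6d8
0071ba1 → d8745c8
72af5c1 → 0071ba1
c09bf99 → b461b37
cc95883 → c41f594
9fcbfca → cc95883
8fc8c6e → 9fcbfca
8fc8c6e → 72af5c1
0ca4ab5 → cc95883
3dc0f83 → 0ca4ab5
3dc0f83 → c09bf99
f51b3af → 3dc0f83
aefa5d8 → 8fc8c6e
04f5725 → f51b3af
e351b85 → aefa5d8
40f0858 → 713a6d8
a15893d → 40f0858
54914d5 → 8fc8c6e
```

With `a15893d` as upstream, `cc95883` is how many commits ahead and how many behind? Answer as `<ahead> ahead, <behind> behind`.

3 ahead, 2 behind

Reachable from cc95883: {53eb6e4, 713a6d8, b461b37, c41f594, cc95883, d8745c8}.
Reachable from a15893d: {40f0858, 53eb6e4, 713a6d8, a15893d, d8745c8}.
Only in cc95883's history (ahead): {b461b37, c41f594, cc95883} — 3.
Only in a15893d's history (behind): {40f0858, a15893d} — 2.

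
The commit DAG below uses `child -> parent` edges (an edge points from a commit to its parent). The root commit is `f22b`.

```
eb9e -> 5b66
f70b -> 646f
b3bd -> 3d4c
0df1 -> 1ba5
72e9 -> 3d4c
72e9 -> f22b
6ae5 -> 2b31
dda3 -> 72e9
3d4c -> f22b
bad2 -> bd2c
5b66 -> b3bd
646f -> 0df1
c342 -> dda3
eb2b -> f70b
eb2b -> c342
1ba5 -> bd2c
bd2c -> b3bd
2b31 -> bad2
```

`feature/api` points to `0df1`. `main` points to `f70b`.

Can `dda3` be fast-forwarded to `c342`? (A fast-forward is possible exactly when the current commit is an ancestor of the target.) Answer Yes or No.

Yes

A fast-forward from dda3 to c342 is possible iff dda3 is an ancestor of c342.
Ancestors of c342: {3d4c, 72e9, c342, dda3, f22b}.
dda3 is among them, so fast-forward is possible.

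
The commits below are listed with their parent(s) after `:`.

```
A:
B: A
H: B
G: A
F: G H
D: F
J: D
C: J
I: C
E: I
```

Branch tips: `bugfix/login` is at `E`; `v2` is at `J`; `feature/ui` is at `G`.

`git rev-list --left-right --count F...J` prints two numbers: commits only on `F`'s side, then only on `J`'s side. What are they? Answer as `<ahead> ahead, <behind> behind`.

0 ahead, 2 behind

Reachable from F: {A, B, F, G, H}.
Reachable from J: {A, B, D, F, G, H, J}.
Only in F's history (ahead): {} — 0.
Only in J's history (behind): {D, J} — 2.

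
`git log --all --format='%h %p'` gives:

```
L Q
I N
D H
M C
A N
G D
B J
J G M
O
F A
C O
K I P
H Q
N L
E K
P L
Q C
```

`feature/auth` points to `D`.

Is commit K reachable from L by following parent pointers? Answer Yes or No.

No

Ancestors of L: {C, L, O, Q}.
K is not in that set, so it is not an ancestor of L.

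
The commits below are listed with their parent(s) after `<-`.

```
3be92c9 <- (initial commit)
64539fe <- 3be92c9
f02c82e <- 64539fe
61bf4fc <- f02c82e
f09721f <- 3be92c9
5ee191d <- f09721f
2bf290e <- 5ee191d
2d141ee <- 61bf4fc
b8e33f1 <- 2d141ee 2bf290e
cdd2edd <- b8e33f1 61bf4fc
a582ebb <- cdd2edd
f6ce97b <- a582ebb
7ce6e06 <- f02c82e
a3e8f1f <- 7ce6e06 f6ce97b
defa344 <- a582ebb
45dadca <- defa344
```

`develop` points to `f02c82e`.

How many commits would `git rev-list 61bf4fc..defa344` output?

8

Reachable from defa344: {2bf290e, 2d141ee, 3be92c9, 5ee191d, 61bf4fc, 64539fe, a582ebb, b8e33f1, cdd2edd, defa344, f02c82e, f09721f}.
Reachable from 61bf4fc: {3be92c9, 61bf4fc, 64539fe, f02c82e}.
In defa344's history but not 61bf4fc's: {2bf290e, 2d141ee, 5ee191d, a582ebb, b8e33f1, cdd2edd, defa344, f09721f} — 8 commits.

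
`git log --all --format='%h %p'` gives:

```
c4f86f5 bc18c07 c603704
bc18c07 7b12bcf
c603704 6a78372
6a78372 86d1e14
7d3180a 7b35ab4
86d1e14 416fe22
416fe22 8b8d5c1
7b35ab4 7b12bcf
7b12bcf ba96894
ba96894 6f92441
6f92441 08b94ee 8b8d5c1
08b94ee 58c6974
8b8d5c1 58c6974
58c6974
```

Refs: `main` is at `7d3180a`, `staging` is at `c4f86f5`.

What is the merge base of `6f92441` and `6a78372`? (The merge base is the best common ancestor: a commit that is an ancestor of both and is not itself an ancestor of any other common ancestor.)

Ancestors of 6f92441: {08b94ee, 58c6974, 6f92441, 8b8d5c1}.
Ancestors of 6a78372: {416fe22, 58c6974, 6a78372, 86d1e14, 8b8d5c1}.
Common ancestors: {58c6974, 8b8d5c1}.
Among these, 8b8d5c1 is not an ancestor of any other common ancestor — it is the merge base.

8b8d5c1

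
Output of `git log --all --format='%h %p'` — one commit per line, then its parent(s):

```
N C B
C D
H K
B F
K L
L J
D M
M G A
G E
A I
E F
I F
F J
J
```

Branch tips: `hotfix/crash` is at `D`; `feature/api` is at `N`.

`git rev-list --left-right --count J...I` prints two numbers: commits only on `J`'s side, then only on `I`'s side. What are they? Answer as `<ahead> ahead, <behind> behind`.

0 ahead, 2 behind

Reachable from J: {J}.
Reachable from I: {F, I, J}.
Only in J's history (ahead): {} — 0.
Only in I's history (behind): {F, I} — 2.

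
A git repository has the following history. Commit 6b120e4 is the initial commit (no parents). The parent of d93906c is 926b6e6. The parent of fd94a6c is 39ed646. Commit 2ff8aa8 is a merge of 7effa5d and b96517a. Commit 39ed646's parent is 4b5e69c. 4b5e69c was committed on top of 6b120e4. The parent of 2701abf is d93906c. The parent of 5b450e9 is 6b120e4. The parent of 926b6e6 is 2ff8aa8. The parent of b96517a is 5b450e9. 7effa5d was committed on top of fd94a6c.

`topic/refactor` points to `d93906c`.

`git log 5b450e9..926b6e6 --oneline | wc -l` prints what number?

7

Reachable from 926b6e6: {2ff8aa8, 39ed646, 4b5e69c, 5b450e9, 6b120e4, 7effa5d, 926b6e6, b96517a, fd94a6c}.
Reachable from 5b450e9: {5b450e9, 6b120e4}.
In 926b6e6's history but not 5b450e9's: {2ff8aa8, 39ed646, 4b5e69c, 7effa5d, 926b6e6, b96517a, fd94a6c} — 7 commits.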